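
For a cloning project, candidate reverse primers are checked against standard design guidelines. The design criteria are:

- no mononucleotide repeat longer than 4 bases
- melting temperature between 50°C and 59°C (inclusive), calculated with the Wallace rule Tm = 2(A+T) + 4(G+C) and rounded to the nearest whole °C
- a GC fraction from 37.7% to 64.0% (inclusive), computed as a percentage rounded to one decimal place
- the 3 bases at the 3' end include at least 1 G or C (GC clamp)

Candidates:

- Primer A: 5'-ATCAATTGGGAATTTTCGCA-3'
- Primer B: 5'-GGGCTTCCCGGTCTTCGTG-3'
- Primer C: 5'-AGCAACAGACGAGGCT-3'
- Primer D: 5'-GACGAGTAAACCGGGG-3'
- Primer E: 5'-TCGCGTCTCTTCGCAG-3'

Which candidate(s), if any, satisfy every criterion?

Primer C, Primer D and Primer E.

Primer A (20 nt, A=6 T=7 G=4 C=3): longest run = 4 ✓; Tm = 2·13 + 4·7 = 54°C ✓; GC 7/20 = 35.0%, outside 37.7–64.0% ✗; 3' end GCA has 2 G/C ✓ — fails.
Primer B (19 nt, A=0 T=6 G=7 C=6): longest run = 3 ✓; Tm = 2·6 + 4·13 = 64°C, outside 50–59°C ✗; GC 13/19 = 68.4%, outside 37.7–64.0% ✗; 3' end GTG has 2 G/C ✓ — fails.
Primer C (16 nt, A=6 T=1 G=5 C=4): longest run = 2 ✓; Tm = 2·7 + 4·9 = 50°C ✓; GC 9/16 = 56.3% ✓; 3' end GCT has 2 G/C ✓ — passes.
Primer D (16 nt, A=5 T=1 G=7 C=3): longest run = 4 ✓; Tm = 2·6 + 4·10 = 52°C ✓; GC 10/16 = 62.5% ✓; 3' end GGG has 3 G/C ✓ — passes.
Primer E (16 nt, A=1 T=5 G=4 C=6): longest run = 2 ✓; Tm = 2·6 + 4·10 = 52°C ✓; GC 10/16 = 62.5% ✓; 3' end CAG has 2 G/C ✓ — passes.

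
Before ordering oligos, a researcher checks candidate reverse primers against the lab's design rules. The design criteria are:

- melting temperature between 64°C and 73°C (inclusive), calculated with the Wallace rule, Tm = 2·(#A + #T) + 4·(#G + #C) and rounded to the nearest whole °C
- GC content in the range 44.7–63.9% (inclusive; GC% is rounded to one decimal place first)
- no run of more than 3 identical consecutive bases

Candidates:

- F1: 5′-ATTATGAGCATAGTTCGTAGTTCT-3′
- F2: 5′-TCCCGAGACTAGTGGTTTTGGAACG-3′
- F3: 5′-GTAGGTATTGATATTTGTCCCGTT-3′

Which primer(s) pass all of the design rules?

None of the candidates satisfy all criteria.

F1 (24 nt, A=6 T=10 G=5 C=3): Tm = 2·16 + 4·8 = 64°C ✓; GC 8/24 = 33.3%, outside 44.7–63.9% ✗; longest run = 2 ✓ — fails.
F2 (25 nt, A=5 T=7 G=8 C=5): Tm = 2·12 + 4·13 = 76°C, outside 64–73°C ✗; GC 13/25 = 52.0% ✓; longest run = 4, exceeds 3 ✗ — fails.
F3 (24 nt, A=4 T=11 G=6 C=3): Tm = 2·15 + 4·9 = 66°C ✓; GC 9/24 = 37.5%, outside 44.7–63.9% ✗; longest run = 3 ✓ — fails.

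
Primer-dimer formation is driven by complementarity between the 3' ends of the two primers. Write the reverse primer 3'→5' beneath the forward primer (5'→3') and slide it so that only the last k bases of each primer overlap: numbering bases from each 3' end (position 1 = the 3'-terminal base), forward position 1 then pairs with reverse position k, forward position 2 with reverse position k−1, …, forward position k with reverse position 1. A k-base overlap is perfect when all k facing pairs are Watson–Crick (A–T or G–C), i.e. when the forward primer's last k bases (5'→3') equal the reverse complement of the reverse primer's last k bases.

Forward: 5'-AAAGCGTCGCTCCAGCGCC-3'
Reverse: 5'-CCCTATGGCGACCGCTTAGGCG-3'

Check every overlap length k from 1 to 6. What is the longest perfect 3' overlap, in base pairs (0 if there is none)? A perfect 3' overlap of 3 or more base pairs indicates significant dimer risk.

Last 6 bases (5'→3') — forward …AGCGCC, reverse …TAGGCG.
Reverse complement of the reverse primer's last 6 bases: CGCCTA; its first k bases are the reverse complement of the reverse primer's last k bases, so a perfect k-base overlap needs the forward primer's last k bases to equal them.
Comparing (forward last k vs required): k=1: C vs C ✓; k=2: CC vs CG ✗; k=3: GCC vs CGC ✗; k=4: CGCC vs CGCC ✓; k=5: GCGCC vs CGCCT ✗; k=6: AGCGCC vs CGCCTA ✗.
Perfect overlaps at k = 1, 4; the largest is 4.

Longest perfect overlap: 4 complementary base pairs; significant dimer risk (threshold 3).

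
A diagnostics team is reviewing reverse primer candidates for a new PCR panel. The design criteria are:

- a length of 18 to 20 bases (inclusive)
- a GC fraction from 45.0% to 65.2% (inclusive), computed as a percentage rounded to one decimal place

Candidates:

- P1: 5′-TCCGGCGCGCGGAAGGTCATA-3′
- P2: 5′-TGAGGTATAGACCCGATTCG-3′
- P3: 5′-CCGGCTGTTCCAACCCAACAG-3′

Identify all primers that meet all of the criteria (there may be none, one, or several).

P2 only.

P1 (21 nt, A=4 T=3 G=8 C=6): length 21, outside 18–20 ✗; GC 14/21 = 66.7%, outside 45.0–65.2% ✗ — fails.
P2 (20 nt, A=5 T=5 G=6 C=4): length 20 ✓; GC 10/20 = 50.0% ✓ — passes.
P3 (21 nt, A=5 T=3 G=4 C=9): length 21, outside 18–20 ✗; GC 13/21 = 61.9% ✓ — fails.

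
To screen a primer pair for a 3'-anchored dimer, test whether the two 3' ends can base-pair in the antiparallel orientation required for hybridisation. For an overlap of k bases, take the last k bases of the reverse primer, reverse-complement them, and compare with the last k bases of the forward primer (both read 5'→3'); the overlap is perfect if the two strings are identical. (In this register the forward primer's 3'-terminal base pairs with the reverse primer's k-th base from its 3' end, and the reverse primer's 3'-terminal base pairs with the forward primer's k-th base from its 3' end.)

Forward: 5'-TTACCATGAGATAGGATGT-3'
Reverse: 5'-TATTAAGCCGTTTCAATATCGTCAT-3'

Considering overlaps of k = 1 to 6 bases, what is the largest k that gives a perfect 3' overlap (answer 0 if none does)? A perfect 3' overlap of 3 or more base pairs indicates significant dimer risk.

Last 6 bases (5'→3') — forward …GGATGT, reverse …CGTCAT.
Reverse complement of the reverse primer's last 6 bases: ATGACG; its first k bases are the reverse complement of the reverse primer's last k bases, so a perfect k-base overlap needs the forward primer's last k bases to equal them.
Comparing (forward last k vs required): k=1: T vs A ✗; k=2: GT vs AT ✗; k=3: TGT vs ATG ✗; k=4: ATGT vs ATGA ✗; k=5: GATGT vs ATGAC ✗; k=6: GGATGT vs ATGACG ✗.
No overlap length from 1 to 6 is perfect, so the longest perfect 3' overlap is 0.

Longest perfect overlap: 0 complementary base pairs; below the dimer-risk threshold (threshold 3).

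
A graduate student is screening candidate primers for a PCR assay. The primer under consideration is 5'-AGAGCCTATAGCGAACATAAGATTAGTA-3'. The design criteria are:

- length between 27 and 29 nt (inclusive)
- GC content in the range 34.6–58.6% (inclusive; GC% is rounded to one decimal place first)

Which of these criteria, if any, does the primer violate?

Base counts: A=12, T=6, G=6, C=4 (length 28).
length: length 28 ✓
GC content: GC 10/28 = 35.7% ✓

Meets all criteria.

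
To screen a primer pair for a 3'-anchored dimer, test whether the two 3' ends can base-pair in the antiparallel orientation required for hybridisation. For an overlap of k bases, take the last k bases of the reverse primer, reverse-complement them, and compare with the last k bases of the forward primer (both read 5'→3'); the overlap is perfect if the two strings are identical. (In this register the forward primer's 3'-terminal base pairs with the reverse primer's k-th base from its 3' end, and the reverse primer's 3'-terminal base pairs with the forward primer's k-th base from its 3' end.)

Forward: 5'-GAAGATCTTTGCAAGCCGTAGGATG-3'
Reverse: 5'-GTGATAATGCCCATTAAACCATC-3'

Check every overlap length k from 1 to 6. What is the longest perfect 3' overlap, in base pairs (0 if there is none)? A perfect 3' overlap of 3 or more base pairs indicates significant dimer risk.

Longest perfect overlap: 4 complementary base pairs; significant dimer risk (threshold 3).

Last 6 bases (5'→3') — forward …AGGATG, reverse …ACCATC.
Reverse complement of the reverse primer's last 6 bases: GATGGT; its first k bases are the reverse complement of the reverse primer's last k bases, so a perfect k-base overlap needs the forward primer's last k bases to equal them.
Comparing (forward last k vs required): k=1: G vs G ✓; k=2: TG vs GA ✗; k=3: ATG vs GAT ✗; k=4: GATG vs GATG ✓; k=5: GGATG vs GATGG ✗; k=6: AGGATG vs GATGGT ✗.
Perfect overlaps at k = 1, 4; the largest is 4.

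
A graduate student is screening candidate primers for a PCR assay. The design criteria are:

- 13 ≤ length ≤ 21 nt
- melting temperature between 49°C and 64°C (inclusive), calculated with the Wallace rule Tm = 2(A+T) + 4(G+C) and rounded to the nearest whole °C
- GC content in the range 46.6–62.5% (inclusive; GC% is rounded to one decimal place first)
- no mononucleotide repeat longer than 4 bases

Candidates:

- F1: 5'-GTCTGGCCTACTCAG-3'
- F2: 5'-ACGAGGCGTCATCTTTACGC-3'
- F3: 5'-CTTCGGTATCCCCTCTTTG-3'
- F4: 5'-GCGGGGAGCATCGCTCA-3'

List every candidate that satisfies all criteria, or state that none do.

F2 and F3.

F1 (15 nt, A=2 T=4 G=4 C=5): length 15 ✓; Tm = 2·6 + 4·9 = 48°C, outside 49–64°C ✗; GC 9/15 = 60.0% ✓; longest run = 2 ✓ — fails.
F2 (20 nt, A=4 T=5 G=5 C=6): length 20 ✓; Tm = 2·9 + 4·11 = 62°C ✓; GC 11/20 = 55.0% ✓; longest run = 3 ✓ — passes.
F3 (19 nt, A=1 T=8 G=3 C=7): length 19 ✓; Tm = 2·9 + 4·10 = 58°C ✓; GC 10/19 = 52.6% ✓; longest run = 4 ✓ — passes.
F4 (17 nt, A=3 T=2 G=7 C=5): length 17 ✓; Tm = 2·5 + 4·12 = 58°C ✓; GC 12/17 = 70.6%, outside 46.6–62.5% ✗; longest run = 4 ✓ — fails.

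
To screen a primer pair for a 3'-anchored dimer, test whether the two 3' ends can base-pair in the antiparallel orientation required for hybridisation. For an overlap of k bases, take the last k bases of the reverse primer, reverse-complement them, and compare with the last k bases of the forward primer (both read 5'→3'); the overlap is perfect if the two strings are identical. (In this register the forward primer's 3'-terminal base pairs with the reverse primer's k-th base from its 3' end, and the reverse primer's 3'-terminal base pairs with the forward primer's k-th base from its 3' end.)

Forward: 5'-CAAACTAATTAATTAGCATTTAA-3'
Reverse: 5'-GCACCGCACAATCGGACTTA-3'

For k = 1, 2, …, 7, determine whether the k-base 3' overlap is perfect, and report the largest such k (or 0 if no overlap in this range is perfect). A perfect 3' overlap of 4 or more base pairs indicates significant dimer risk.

Last 7 bases (5'→3') — forward …CATTTAA, reverse …GGACTTA.
Reverse complement of the reverse primer's last 7 bases: TAAGTCC; its first k bases are the reverse complement of the reverse primer's last k bases, so a perfect k-base overlap needs the forward primer's last k bases to equal them.
Comparing (forward last k vs required): k=1: A vs T ✗; k=2: AA vs TA ✗; k=3: TAA vs TAA ✓; k=4: TTAA vs TAAG ✗; k=5: TTTAA vs TAAGT ✗; k=6: ATTTAA vs TAAGTC ✗; k=7: CATTTAA vs TAAGTCC ✗.
Only k = 3 is perfect, so the longest perfect 3' overlap is 3.

Longest perfect overlap: 3 complementary base pairs; below the dimer-risk threshold (threshold 4).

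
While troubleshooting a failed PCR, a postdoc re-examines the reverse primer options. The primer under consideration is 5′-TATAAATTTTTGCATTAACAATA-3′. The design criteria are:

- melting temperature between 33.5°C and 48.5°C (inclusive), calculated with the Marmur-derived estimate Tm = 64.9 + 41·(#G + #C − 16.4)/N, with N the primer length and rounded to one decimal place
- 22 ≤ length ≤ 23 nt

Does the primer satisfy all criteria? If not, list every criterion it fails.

Base counts: A=10, T=10, G=1, C=2 (length 23).
Tm: Tm = 64.9 + 41·(3 − 16.4)/23 = 41.0°C ✓
length: length 23 ✓

Meets all criteria.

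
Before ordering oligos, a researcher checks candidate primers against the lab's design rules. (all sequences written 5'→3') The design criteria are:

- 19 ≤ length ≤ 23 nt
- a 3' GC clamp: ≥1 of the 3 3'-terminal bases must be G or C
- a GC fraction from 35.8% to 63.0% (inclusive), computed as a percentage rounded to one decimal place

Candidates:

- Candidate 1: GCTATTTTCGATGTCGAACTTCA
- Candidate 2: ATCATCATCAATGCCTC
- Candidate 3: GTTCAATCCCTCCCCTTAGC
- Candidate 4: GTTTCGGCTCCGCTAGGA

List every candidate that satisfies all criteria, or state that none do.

Candidate 1 and Candidate 3.

Candidate 1 (23 nt, A=5 T=9 G=4 C=5): length 23 ✓; 3' end TCA has 1 G/C ✓; GC 9/23 = 39.1% ✓ — passes.
Candidate 2 (17 nt, A=5 T=5 G=1 C=6): length 17, outside 19–23 ✗; 3' end CTC has 2 G/C ✓; GC 7/17 = 41.2% ✓ — fails.
Candidate 3 (20 nt, A=3 T=6 G=2 C=9): length 20 ✓; 3' end AGC has 2 G/C ✓; GC 11/20 = 55.0% ✓ — passes.
Candidate 4 (18 nt, A=2 T=5 G=6 C=5): length 18, outside 19–23 ✗; 3' end GGA has 2 G/C ✓; GC 11/18 = 61.1% ✓ — fails.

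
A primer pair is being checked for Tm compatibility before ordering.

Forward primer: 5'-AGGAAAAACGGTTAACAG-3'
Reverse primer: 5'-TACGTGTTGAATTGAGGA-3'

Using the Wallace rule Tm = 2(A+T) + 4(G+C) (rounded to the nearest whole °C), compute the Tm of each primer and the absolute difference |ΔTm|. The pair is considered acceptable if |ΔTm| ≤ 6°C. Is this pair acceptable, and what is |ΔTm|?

|ΔTm| = 0°C; the pair is acceptable.

Forward: A=9 T=2 G=5 C=2 → Tm = 2·11 + 4·7 = 50°C.
Reverse: A=5 T=6 G=6 C=1 → Tm = 2·11 + 4·7 = 50°C.
|ΔTm| = |50 − 50| = 0°C, ≤ 6°C.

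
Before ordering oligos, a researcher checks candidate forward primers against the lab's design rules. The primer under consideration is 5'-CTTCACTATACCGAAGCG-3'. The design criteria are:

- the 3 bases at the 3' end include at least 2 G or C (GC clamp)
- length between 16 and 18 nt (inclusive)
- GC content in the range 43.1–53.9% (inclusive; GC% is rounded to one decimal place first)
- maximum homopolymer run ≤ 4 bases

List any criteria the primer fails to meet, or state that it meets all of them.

Base counts: A=5, T=4, G=3, C=6 (length 18).
GC clamp: 3' end GCG has 3 G/C ✓
length: length 18 ✓
GC content: GC 9/18 = 50.0% ✓
homopolymer run: longest run = 2 ✓

Meets all criteria.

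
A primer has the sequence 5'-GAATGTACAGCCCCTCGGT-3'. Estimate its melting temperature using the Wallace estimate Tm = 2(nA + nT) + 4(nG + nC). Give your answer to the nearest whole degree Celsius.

60°C

Base counts: A=4, T=4, G=5, C=6 (length 19).
Tm = 2·(4+4) + 4·(5+6) = 2·8 + 4·11 = 16 + 44 = 60°C.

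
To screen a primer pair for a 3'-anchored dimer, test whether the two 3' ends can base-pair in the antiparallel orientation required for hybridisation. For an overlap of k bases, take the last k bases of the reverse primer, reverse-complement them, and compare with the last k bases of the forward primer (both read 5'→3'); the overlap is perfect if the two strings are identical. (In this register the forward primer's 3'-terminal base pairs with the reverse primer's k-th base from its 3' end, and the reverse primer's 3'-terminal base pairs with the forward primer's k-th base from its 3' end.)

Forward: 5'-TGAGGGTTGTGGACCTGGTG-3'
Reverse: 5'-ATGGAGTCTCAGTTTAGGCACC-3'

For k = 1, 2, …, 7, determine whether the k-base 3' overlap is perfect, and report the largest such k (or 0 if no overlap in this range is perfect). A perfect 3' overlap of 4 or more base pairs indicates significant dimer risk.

Last 7 bases (5'→3') — forward …CCTGGTG, reverse …AGGCACC.
Reverse complement of the reverse primer's last 7 bases: GGTGCCT; its first k bases are the reverse complement of the reverse primer's last k bases, so a perfect k-base overlap needs the forward primer's last k bases to equal them.
Comparing (forward last k vs required): k=1: G vs G ✓; k=2: TG vs GG ✗; k=3: GTG vs GGT ✗; k=4: GGTG vs GGTG ✓; k=5: TGGTG vs GGTGC ✗; k=6: CTGGTG vs GGTGCC ✗; k=7: CCTGGTG vs GGTGCCT ✗.
Perfect overlaps at k = 1, 4; the largest is 4.

Longest perfect overlap: 4 complementary base pairs; significant dimer risk (threshold 4).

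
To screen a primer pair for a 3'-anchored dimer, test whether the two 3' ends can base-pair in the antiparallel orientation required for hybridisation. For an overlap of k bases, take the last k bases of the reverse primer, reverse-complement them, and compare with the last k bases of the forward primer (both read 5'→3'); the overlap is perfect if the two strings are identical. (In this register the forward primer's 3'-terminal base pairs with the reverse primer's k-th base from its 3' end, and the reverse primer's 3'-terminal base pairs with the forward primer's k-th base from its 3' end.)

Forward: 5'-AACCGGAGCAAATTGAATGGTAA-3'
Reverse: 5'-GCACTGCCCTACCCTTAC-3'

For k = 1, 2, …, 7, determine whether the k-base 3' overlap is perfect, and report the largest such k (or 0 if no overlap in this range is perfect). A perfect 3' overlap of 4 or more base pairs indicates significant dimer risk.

Longest perfect overlap: 4 complementary base pairs; significant dimer risk (threshold 4).

Last 7 bases (5'→3') — forward …ATGGTAA, reverse …CCCTTAC.
Reverse complement of the reverse primer's last 7 bases: GTAAGGG; its first k bases are the reverse complement of the reverse primer's last k bases, so a perfect k-base overlap needs the forward primer's last k bases to equal them.
Comparing (forward last k vs required): k=1: A vs G ✗; k=2: AA vs GT ✗; k=3: TAA vs GTA ✗; k=4: GTAA vs GTAA ✓; k=5: GGTAA vs GTAAG ✗; k=6: TGGTAA vs GTAAGG ✗; k=7: ATGGTAA vs GTAAGGG ✗.
Only k = 4 is perfect, so the longest perfect 3' overlap is 4.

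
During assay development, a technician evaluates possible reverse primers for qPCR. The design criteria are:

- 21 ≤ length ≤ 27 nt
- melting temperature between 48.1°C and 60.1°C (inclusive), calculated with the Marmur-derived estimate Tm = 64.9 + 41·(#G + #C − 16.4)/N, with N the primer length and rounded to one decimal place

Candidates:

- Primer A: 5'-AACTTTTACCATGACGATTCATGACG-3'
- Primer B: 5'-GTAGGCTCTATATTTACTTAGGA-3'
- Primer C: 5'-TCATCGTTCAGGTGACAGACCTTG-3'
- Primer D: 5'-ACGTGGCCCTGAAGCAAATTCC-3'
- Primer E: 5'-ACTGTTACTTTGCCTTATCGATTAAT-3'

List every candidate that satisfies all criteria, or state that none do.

Primer A, Primer B, Primer C, Primer D and Primer E.

Primer A (26 nt, A=8 T=8 G=4 C=6): length 26 ✓; Tm = 64.9 + 41·(10 − 16.4)/26 = 54.8°C ✓ — passes.
Primer B (23 nt, A=6 T=9 G=5 C=3): length 23 ✓; Tm = 64.9 + 41·(8 − 16.4)/23 = 49.9°C ✓ — passes.
Primer C (24 nt, A=5 T=7 G=6 C=6): length 24 ✓; Tm = 64.9 + 41·(12 − 16.4)/24 = 57.4°C ✓ — passes.
Primer D (22 nt, A=6 T=4 G=5 C=7): length 22 ✓; Tm = 64.9 + 41·(12 − 16.4)/22 = 56.7°C ✓ — passes.
Primer E (26 nt, A=6 T=12 G=3 C=5): length 26 ✓; Tm = 64.9 + 41·(8 − 16.4)/26 = 51.7°C ✓ — passes.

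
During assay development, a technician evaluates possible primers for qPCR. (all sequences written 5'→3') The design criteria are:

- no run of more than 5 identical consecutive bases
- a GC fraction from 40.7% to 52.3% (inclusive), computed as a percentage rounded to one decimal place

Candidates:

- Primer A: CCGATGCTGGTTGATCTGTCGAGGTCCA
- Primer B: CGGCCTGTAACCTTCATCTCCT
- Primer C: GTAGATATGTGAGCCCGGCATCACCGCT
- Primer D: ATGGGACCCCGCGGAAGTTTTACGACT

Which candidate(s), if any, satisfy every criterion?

Primer A (28 nt, A=4 T=8 G=9 C=7): longest run = 2 ✓; GC 16/28 = 57.1%, outside 40.7–52.3% ✗ — fails.
Primer B (22 nt, A=3 T=7 G=3 C=9): longest run = 2 ✓; GC 12/22 = 54.5%, outside 40.7–52.3% ✗ — fails.
Primer C (28 nt, A=6 T=6 G=8 C=8): longest run = 3 ✓; GC 16/28 = 57.1%, outside 40.7–52.3% ✗ — fails.
Primer D (27 nt, A=6 T=6 G=8 C=7): longest run = 4 ✓; GC 15/27 = 55.6%, outside 40.7–52.3% ✗ — fails.

None of the candidates satisfy all criteria.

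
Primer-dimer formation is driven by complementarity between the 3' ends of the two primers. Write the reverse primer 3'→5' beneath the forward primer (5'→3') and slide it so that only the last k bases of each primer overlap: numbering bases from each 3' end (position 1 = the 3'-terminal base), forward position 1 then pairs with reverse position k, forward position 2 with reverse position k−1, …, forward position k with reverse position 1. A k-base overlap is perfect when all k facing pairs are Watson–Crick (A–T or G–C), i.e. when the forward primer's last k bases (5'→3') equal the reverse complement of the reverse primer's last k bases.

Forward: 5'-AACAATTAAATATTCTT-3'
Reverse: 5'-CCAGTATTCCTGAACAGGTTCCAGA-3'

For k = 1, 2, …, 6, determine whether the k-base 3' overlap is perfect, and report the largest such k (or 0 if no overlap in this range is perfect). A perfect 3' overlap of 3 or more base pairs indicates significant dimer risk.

Last 6 bases (5'→3') — forward …ATTCTT, reverse …TCCAGA.
Reverse complement of the reverse primer's last 6 bases: TCTGGA; its first k bases are the reverse complement of the reverse primer's last k bases, so a perfect k-base overlap needs the forward primer's last k bases to equal them.
Comparing (forward last k vs required): k=1: T vs T ✓; k=2: TT vs TC ✗; k=3: CTT vs TCT ✗; k=4: TCTT vs TCTG ✗; k=5: TTCTT vs TCTGG ✗; k=6: ATTCTT vs TCTGGA ✗.
Only k = 1 is perfect, so the longest perfect 3' overlap is 1.

Longest perfect overlap: 1 complementary base pair; below the dimer-risk threshold (threshold 3).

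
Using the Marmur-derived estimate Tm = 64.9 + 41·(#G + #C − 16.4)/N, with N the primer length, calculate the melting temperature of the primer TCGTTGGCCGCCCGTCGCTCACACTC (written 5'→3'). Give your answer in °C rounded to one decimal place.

67.4°C

Base counts: A=2, T=6, G=6, C=12; G+C = 18, N = 26.
Tm = 64.9 + 41·(18 − 16.4)/26 = 64.9 + 65.60/26 = 67.4°C.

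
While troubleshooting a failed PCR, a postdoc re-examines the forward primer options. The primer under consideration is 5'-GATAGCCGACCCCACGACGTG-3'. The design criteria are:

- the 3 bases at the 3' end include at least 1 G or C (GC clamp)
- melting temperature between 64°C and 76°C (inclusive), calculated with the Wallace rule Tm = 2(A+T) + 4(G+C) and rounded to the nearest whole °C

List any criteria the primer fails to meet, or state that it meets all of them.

Meets all criteria.

Base counts: A=5, T=2, G=6, C=8 (length 21).
GC clamp: 3' end GTG has 2 G/C ✓
Tm: Tm = 2·7 + 4·14 = 70°C ✓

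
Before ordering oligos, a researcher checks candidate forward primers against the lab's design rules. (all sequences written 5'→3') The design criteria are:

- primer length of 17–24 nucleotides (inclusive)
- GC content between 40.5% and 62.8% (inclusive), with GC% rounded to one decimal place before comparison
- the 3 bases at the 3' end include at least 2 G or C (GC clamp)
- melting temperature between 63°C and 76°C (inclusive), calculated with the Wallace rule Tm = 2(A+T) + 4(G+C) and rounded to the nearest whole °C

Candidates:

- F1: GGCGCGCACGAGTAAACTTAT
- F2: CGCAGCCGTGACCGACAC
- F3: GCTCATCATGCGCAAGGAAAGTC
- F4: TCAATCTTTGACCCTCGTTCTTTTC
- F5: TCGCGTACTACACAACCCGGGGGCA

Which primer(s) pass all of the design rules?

F3 only.

F1 (21 nt, A=6 T=4 G=6 C=5): length 21 ✓; GC 11/21 = 52.4% ✓; 3' end TAT has 0 G/C, need ≥2 ✗; Tm = 2·10 + 4·11 = 64°C ✓ — fails.
F2 (18 nt, A=4 T=1 G=5 C=8): length 18 ✓; GC 13/18 = 72.2%, outside 40.5–62.8% ✗; 3' end CAC has 2 G/C ✓; Tm = 2·5 + 4·13 = 62°C, outside 63–76°C ✗ — fails.
F3 (23 nt, A=7 T=4 G=6 C=6): length 23 ✓; GC 12/23 = 52.2% ✓; 3' end GTC has 2 G/C ✓; Tm = 2·11 + 4·12 = 70°C ✓ — passes.
F4 (25 nt, A=3 T=12 G=2 C=8): length 25, outside 17–24 ✗; GC 10/25 = 40.0%, outside 40.5–62.8% ✗; 3' end TTC has 1 G/C, need ≥2 ✗; Tm = 2·15 + 4·10 = 70°C ✓ — fails.
F5 (25 nt, A=6 T=3 G=7 C=9): length 25, outside 17–24 ✗; GC 16/25 = 64.0%, outside 40.5–62.8% ✗; 3' end GCA has 2 G/C ✓; Tm = 2·9 + 4·16 = 82°C, outside 63–76°C ✗ — fails.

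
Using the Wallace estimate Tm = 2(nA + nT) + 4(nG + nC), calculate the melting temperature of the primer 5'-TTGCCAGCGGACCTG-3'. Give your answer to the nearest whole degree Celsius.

50°C

Base counts: A=2, T=3, G=5, C=5 (length 15).
Tm = 2·(2+3) + 4·(5+5) = 2·5 + 4·10 = 10 + 40 = 50°C.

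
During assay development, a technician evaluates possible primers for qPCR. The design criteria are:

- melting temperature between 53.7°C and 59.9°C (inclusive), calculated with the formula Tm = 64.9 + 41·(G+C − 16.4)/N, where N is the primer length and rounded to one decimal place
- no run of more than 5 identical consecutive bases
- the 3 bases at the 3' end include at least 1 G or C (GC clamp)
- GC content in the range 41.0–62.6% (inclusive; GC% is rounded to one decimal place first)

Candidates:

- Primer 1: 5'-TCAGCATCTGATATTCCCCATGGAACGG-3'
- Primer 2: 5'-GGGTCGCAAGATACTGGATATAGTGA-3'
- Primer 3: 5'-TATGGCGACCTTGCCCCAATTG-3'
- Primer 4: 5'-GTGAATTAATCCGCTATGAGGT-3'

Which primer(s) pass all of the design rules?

Primer 1 (28 nt, A=7 T=7 G=6 C=8): Tm = 64.9 + 41·(14 − 16.4)/28 = 61.4°C, outside 53.7–59.9°C ✗; longest run = 4 ✓; 3' end CGG has 3 G/C ✓; GC 14/28 = 50.0% ✓ — fails.
Primer 2 (26 nt, A=8 T=6 G=9 C=3): Tm = 64.9 + 41·(12 − 16.4)/26 = 58.0°C ✓; longest run = 3 ✓; 3' end TGA has 1 G/C ✓; GC 12/26 = 46.2% ✓ — passes.
Primer 3 (22 nt, A=4 T=6 G=5 C=7): Tm = 64.9 + 41·(12 − 16.4)/22 = 56.7°C ✓; longest run = 4 ✓; 3' end TTG has 1 G/C ✓; GC 12/22 = 54.5% ✓ — passes.
Primer 4 (22 nt, A=6 T=7 G=6 C=3): Tm = 64.9 + 41·(9 − 16.4)/22 = 51.1°C, outside 53.7–59.9°C ✗; longest run = 2 ✓; 3' end GGT has 2 G/C ✓; GC 9/22 = 40.9%, outside 41.0–62.6% ✗ — fails.

Primer 2 and Primer 3.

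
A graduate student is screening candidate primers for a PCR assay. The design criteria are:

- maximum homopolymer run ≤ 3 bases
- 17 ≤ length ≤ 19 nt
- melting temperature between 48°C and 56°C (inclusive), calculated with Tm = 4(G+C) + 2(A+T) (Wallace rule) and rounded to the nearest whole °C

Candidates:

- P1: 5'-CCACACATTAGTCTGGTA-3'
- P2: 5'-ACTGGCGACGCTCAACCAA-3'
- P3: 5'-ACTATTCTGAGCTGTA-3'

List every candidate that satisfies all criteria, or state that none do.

P1 only.

P1 (18 nt, A=5 T=5 G=3 C=5): longest run = 2 ✓; length 18 ✓; Tm = 2·10 + 4·8 = 52°C ✓ — passes.
P2 (19 nt, A=6 T=2 G=4 C=7): longest run = 2 ✓; length 19 ✓; Tm = 2·8 + 4·11 = 60°C, outside 48–56°C ✗ — fails.
P3 (16 nt, A=4 T=6 G=3 C=3): longest run = 2 ✓; length 16, outside 17–19 ✗; Tm = 2·10 + 4·6 = 44°C, outside 48–56°C ✗ — fails.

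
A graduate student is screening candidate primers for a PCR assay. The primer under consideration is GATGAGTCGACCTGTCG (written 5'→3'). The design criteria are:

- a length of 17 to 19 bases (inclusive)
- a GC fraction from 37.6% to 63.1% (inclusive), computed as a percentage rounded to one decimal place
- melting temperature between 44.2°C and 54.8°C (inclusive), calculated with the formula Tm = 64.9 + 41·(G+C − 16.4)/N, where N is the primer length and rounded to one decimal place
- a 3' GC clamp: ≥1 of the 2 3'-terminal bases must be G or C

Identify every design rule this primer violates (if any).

Base counts: A=3, T=4, G=6, C=4 (length 17).
length: length 17 ✓
GC content: GC 10/17 = 58.8% ✓
Tm: Tm = 64.9 + 41·(10 − 16.4)/17 = 49.5°C ✓
GC clamp: 3' end CG has 2 G/C ✓

Meets all criteria.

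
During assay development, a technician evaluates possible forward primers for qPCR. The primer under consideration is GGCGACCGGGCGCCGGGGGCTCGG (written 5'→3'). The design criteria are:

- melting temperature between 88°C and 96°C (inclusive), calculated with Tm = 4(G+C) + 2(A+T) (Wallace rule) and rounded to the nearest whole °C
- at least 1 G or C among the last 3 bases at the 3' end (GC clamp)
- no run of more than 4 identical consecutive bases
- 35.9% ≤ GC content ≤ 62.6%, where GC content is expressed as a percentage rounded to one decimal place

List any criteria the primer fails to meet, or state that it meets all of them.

Fails: homopolymer run, GC content.

Base counts: A=1, T=1, G=14, C=8 (length 24).
Tm: Tm = 2·2 + 4·22 = 92°C ✓
GC clamp: 3' end CGG has 3 G/C ✓
homopolymer run: longest run = 5, exceeds 4 ✗
GC content: GC 22/24 = 91.7%, outside 35.9–62.6% ✗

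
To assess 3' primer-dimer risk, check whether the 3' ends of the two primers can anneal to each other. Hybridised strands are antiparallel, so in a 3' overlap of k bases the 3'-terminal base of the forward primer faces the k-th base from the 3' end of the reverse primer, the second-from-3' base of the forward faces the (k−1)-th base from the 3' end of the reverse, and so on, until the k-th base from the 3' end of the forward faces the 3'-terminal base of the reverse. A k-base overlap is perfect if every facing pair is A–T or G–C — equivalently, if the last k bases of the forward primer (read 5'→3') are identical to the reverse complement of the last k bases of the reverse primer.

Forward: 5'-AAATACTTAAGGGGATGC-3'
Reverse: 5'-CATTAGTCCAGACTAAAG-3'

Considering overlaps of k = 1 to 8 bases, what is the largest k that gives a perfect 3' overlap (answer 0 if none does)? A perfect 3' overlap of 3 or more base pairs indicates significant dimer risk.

Last 8 bases (5'→3') — forward …GGGGATGC, reverse …GACTAAAG.
Reverse complement of the reverse primer's last 8 bases: CTTTAGTC; its first k bases are the reverse complement of the reverse primer's last k bases, so a perfect k-base overlap needs the forward primer's last k bases to equal them.
Comparing (forward last k vs required): k=1: C vs C ✓; k=2: GC vs CT ✗; k=3: TGC vs CTT ✗; k=4: ATGC vs CTTT ✗; k=5: GATGC vs CTTTA ✗; k=6: GGATGC vs CTTTAG ✗; k=7: GGGATGC vs CTTTAGT ✗; k=8: GGGGATGC vs CTTTAGTC ✗.
Only k = 1 is perfect, so the longest perfect 3' overlap is 1.

Longest perfect overlap: 1 complementary base pair; below the dimer-risk threshold (threshold 3).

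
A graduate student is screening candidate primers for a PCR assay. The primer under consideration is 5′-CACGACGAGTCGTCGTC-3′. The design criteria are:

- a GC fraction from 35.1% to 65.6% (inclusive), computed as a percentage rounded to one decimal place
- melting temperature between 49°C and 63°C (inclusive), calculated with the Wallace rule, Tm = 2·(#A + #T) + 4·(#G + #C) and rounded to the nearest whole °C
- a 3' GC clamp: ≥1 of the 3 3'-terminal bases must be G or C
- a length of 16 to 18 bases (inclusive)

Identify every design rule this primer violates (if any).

Base counts: A=3, T=3, G=5, C=6 (length 17).
GC content: GC 11/17 = 64.7% ✓
Tm: Tm = 2·6 + 4·11 = 56°C ✓
GC clamp: 3' end GTC has 2 G/C ✓
length: length 17 ✓

Meets all criteria.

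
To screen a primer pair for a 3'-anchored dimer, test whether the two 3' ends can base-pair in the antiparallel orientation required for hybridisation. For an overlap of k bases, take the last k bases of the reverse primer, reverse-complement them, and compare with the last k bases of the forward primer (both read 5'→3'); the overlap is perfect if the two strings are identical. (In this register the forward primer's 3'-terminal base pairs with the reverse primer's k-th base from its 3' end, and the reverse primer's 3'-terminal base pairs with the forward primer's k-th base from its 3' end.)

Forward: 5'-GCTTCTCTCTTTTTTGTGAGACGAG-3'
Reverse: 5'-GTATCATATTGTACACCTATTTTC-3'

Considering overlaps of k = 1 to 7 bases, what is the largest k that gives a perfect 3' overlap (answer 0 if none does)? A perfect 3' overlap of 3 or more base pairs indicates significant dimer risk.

Longest perfect overlap: 1 complementary base pair; below the dimer-risk threshold (threshold 3).

Last 7 bases (5'→3') — forward …AGACGAG, reverse …TATTTTC.
Reverse complement of the reverse primer's last 7 bases: GAAAATA; its first k bases are the reverse complement of the reverse primer's last k bases, so a perfect k-base overlap needs the forward primer's last k bases to equal them.
Comparing (forward last k vs required): k=1: G vs G ✓; k=2: AG vs GA ✗; k=3: GAG vs GAA ✗; k=4: CGAG vs GAAA ✗; k=5: ACGAG vs GAAAA ✗; k=6: GACGAG vs GAAAAT ✗; k=7: AGACGAG vs GAAAATA ✗.
Only k = 1 is perfect, so the longest perfect 3' overlap is 1.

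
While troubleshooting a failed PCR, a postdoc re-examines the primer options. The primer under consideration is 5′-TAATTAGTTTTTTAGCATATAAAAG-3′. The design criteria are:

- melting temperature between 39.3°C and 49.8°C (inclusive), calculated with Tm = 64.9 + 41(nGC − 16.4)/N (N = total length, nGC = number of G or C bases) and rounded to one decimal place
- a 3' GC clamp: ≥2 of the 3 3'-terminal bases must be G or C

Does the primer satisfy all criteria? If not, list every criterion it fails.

Base counts: A=10, T=11, G=3, C=1 (length 25).
Tm: Tm = 64.9 + 41·(4 − 16.4)/25 = 44.6°C ✓
GC clamp: 3' end AAG has 1 G/C, need ≥2 ✗

Fails: GC clamp.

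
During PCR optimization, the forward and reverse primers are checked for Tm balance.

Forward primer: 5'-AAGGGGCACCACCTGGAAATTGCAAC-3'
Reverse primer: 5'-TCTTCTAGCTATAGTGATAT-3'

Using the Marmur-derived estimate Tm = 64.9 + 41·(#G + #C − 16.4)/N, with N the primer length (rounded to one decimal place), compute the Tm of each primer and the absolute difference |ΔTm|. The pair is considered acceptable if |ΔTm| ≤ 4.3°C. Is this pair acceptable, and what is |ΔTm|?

Forward: G+C = 14, N = 26 → Tm = 64.9 + 41·(14 − 16.4)/26 = 61.1°C.
Reverse: G+C = 6, N = 20 → Tm = 64.9 + 41·(6 − 16.4)/20 = 43.6°C.
|ΔTm| = |61.1 − 43.6| = 17.5°C, > 4.3°C.

|ΔTm| = 17.5°C; the pair is not acceptable.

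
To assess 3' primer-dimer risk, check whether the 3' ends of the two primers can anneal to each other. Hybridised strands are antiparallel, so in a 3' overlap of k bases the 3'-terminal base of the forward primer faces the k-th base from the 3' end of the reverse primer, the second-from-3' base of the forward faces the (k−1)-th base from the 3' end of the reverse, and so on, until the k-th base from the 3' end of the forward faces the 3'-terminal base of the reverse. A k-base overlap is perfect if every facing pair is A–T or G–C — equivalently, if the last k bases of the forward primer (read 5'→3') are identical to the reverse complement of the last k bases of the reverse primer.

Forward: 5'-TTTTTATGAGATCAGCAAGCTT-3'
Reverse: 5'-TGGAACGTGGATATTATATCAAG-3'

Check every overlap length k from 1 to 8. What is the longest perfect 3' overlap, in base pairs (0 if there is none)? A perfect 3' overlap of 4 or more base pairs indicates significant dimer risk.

Longest perfect overlap: 3 complementary base pairs; below the dimer-risk threshold (threshold 4).

Last 8 bases (5'→3') — forward …GCAAGCTT, reverse …ATATCAAG.
Reverse complement of the reverse primer's last 8 bases: CTTGATAT; its first k bases are the reverse complement of the reverse primer's last k bases, so a perfect k-base overlap needs the forward primer's last k bases to equal them.
Comparing (forward last k vs required): k=1: T vs C ✗; k=2: TT vs CT ✗; k=3: CTT vs CTT ✓; k=4: GCTT vs CTTG ✗; k=5: AGCTT vs CTTGA ✗; k=6: AAGCTT vs CTTGAT ✗; k=7: CAAGCTT vs CTTGATA ✗; k=8: GCAAGCTT vs CTTGATAT ✗.
Only k = 3 is perfect, so the longest perfect 3' overlap is 3.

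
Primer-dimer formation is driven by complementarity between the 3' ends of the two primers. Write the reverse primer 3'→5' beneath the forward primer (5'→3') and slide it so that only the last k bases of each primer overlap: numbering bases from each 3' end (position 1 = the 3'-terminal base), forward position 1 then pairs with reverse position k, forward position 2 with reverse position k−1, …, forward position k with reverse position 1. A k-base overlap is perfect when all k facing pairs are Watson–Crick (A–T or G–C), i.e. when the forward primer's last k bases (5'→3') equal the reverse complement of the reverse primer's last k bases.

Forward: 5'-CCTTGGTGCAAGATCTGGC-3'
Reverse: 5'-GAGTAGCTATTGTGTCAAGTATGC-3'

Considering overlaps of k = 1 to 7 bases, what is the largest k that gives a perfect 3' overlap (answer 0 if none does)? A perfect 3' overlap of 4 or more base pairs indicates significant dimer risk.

Last 7 bases (5'→3') — forward …ATCTGGC, reverse …AGTATGC.
Reverse complement of the reverse primer's last 7 bases: GCATACT; its first k bases are the reverse complement of the reverse primer's last k bases, so a perfect k-base overlap needs the forward primer's last k bases to equal them.
Comparing (forward last k vs required): k=1: C vs G ✗; k=2: GC vs GC ✓; k=3: GGC vs GCA ✗; k=4: TGGC vs GCAT ✗; k=5: CTGGC vs GCATA ✗; k=6: TCTGGC vs GCATAC ✗; k=7: ATCTGGC vs GCATACT ✗.
Only k = 2 is perfect, so the longest perfect 3' overlap is 2.

Longest perfect overlap: 2 complementary base pairs; below the dimer-risk threshold (threshold 4).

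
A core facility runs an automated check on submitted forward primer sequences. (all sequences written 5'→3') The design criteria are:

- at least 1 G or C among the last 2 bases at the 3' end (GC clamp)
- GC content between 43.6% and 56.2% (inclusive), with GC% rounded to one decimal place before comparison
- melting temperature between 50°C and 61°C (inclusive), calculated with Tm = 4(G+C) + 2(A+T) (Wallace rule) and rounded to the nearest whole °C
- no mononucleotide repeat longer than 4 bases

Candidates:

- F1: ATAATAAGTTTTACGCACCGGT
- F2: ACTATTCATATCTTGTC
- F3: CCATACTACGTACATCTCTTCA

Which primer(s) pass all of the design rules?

None of the candidates satisfy all criteria.

F1 (22 nt, A=7 T=7 G=4 C=4): 3' end GT has 1 G/C ✓; GC 8/22 = 36.4%, outside 43.6–56.2% ✗; Tm = 2·14 + 4·8 = 60°C ✓; longest run = 4 ✓ — fails.
F2 (17 nt, A=4 T=8 G=1 C=4): 3' end TC has 1 G/C ✓; GC 5/17 = 29.4%, outside 43.6–56.2% ✗; Tm = 2·12 + 4·5 = 44°C, outside 50–61°C ✗; longest run = 2 ✓ — fails.
F3 (22 nt, A=6 T=7 G=1 C=8): 3' end CA has 1 G/C ✓; GC 9/22 = 40.9%, outside 43.6–56.2% ✗; Tm = 2·13 + 4·9 = 62°C, outside 50–61°C ✗; longest run = 2 ✓ — fails.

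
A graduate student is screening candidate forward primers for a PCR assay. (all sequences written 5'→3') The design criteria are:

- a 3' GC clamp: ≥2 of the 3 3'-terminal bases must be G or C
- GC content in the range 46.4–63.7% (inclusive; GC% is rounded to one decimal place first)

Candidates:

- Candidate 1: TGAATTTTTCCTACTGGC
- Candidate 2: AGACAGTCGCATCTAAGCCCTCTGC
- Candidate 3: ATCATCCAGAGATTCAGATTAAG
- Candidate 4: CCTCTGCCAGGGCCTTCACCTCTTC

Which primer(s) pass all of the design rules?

Candidate 2 only.

Candidate 1 (18 nt, A=3 T=8 G=3 C=4): 3' end GGC has 3 G/C ✓; GC 7/18 = 38.9%, outside 46.4–63.7% ✗ — fails.
Candidate 2 (25 nt, A=6 T=5 G=5 C=9): 3' end TGC has 2 G/C ✓; GC 14/25 = 56.0% ✓ — passes.
Candidate 3 (23 nt, A=9 T=6 G=4 C=4): 3' end AAG has 1 G/C, need ≥2 ✗; GC 8/23 = 34.8%, outside 46.4–63.7% ✗ — fails.
Candidate 4 (25 nt, A=2 T=7 G=4 C=12): 3' end TTC has 1 G/C, need ≥2 ✗; GC 16/25 = 64.0%, outside 46.4–63.7% ✗ — fails.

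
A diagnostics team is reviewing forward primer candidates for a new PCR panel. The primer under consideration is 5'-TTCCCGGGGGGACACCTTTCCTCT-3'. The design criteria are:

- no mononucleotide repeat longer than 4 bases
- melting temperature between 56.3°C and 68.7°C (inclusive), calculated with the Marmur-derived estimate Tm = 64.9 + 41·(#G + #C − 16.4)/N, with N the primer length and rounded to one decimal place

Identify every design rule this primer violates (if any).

Base counts: A=2, T=7, G=6, C=9 (length 24).
homopolymer run: longest run = 6, exceeds 4 ✗
Tm: Tm = 64.9 + 41·(15 − 16.4)/24 = 62.5°C ✓

Fails: homopolymer run.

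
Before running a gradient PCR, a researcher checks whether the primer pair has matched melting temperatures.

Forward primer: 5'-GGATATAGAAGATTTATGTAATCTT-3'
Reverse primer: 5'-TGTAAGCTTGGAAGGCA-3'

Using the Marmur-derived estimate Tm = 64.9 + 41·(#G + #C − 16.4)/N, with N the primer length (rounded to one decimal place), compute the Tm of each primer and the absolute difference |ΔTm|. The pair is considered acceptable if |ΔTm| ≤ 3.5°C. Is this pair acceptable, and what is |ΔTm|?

|ΔTm| = 3.2°C; the pair is acceptable.

Forward: G+C = 6, N = 25 → Tm = 64.9 + 41·(6 − 16.4)/25 = 47.8°C.
Reverse: G+C = 8, N = 17 → Tm = 64.9 + 41·(8 − 16.4)/17 = 44.6°C.
|ΔTm| = |47.8 − 44.6| = 3.2°C, ≤ 3.5°C.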